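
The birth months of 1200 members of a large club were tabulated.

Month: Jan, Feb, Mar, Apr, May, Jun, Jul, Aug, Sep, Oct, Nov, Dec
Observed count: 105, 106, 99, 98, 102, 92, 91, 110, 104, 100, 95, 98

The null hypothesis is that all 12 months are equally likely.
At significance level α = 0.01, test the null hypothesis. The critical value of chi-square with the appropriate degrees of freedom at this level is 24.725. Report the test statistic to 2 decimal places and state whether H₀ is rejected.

Expected count for each of the 12 categories: 1200/12 = 100.
Jan: (105 − 100)²/100 = 25/100 = 0.250
Feb: (106 − 100)²/100 = 36/100 = 0.360
Mar: (99 − 100)²/100 = 1/100 = 0.010
Apr: (98 − 100)²/100 = 4/100 = 0.040
May: (102 − 100)²/100 = 4/100 = 0.040
Jun: (92 − 100)²/100 = 64/100 = 0.640
Jul: (91 − 100)²/100 = 81/100 = 0.810
Aug: (110 − 100)²/100 = 100/100 = 1.000
Sep: (104 − 100)²/100 = 16/100 = 0.160
Oct: (100 − 100)²/100 = 0/100 = 0.000
Nov: (95 − 100)²/100 = 25/100 = 0.250
Dec: (98 − 100)²/100 = 4/100 = 0.040
Sum = 3.60
df = 11. Since 3.60 < 24.725, we do not reject H₀.

3.60; do not reject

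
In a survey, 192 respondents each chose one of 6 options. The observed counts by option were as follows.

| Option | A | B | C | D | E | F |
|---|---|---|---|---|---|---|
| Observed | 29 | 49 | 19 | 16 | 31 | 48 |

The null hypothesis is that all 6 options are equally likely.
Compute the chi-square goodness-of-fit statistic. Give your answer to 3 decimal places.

30.625

Under H₀ each category has probability 1/6, so each expected count is 192/6 = 32.
χ² = (29−32)²/32 + (49−32)²/32 + (19−32)²/32 + (16−32)²/32 + (31−32)²/32 + (48−32)²/32
   = 0.2813 + 9.0313 + 5.2813 + 8.0000 + 0.0313 + 8.0000
Sum = 30.625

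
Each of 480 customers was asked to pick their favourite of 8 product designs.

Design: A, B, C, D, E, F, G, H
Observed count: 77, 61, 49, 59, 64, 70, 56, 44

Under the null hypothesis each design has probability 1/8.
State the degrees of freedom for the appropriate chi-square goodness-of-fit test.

There are k = 8 categories and no parameters were estimated from the data, so df = 8 − 1 = 7.

7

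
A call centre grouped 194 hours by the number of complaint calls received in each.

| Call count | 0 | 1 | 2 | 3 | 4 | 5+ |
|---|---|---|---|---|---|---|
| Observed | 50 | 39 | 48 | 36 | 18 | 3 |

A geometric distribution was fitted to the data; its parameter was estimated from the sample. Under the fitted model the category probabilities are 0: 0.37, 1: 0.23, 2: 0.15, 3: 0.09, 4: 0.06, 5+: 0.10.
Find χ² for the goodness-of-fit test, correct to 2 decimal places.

56.62

Expected counts E_i = n·p_i: 194×0.37 = 71.78, 194×0.23 = 44.62, 194×0.15 = 29.1, 194×0.09 = 17.46, 194×0.06 = 11.64, 194×0.10 = 19.4.
χ² = (50−71.78)²/71.78 + (39−44.62)²/44.62 + (48−29.1)²/29.1 + (36−17.46)²/17.46 + (18−11.64)²/11.64 + (3−19.4)²/19.4
   = 6.609 + 0.708 + 12.275 + 19.687 + 3.475 + 13.864
Sum = 56.62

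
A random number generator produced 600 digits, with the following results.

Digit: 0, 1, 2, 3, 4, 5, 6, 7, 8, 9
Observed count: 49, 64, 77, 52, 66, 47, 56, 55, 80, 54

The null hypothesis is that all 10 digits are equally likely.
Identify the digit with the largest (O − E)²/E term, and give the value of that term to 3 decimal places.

Under H₀ each category has probability 1/10, so each expected count is 600/10 = 60.
0: (49 − 60)²/60 = 121/60 = 2.0167
1: (64 − 60)²/60 = 16/60 = 0.2667
2: (77 − 60)²/60 = 289/60 = 4.8167
3: (52 − 60)²/60 = 64/60 = 1.0667
4: (66 − 60)²/60 = 36/60 = 0.6000
5: (47 − 60)²/60 = 169/60 = 2.8167
6: (56 − 60)²/60 = 16/60 = 0.2667
7: (55 − 60)²/60 = 25/60 = 0.4167
8: (80 − 60)²/60 = 400/60 = 6.6667
9: (54 − 60)²/60 = 36/60 = 0.6000
The largest term is for 8: 6.667.

8, 6.667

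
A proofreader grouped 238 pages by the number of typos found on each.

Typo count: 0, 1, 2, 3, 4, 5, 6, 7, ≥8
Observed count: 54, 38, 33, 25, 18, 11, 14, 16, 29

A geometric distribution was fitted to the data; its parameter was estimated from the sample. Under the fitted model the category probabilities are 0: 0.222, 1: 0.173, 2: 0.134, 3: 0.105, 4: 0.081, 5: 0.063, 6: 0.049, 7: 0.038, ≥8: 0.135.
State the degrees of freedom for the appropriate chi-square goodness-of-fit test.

7

There are k = 9 categories and 1 parameter estimated from the data, so df = 9 − 1 − 1 = 7.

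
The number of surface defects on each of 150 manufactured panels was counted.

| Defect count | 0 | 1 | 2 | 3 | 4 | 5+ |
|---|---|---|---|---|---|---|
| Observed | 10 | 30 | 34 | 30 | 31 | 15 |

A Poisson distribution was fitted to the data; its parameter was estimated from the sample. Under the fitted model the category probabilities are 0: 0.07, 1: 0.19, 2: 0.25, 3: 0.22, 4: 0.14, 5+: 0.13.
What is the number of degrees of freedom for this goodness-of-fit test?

There are k = 6 categories and 1 parameter estimated from the data, so df = 6 − 1 − 1 = 4.

4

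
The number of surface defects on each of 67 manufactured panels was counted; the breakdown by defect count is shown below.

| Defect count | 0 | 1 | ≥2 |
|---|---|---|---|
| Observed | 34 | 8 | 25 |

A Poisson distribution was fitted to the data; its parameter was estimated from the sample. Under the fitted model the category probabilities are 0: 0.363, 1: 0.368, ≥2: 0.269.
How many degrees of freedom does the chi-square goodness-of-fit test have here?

There are k = 3 categories and 1 parameter estimated from the data, so df = 3 − 1 − 1 = 1.

1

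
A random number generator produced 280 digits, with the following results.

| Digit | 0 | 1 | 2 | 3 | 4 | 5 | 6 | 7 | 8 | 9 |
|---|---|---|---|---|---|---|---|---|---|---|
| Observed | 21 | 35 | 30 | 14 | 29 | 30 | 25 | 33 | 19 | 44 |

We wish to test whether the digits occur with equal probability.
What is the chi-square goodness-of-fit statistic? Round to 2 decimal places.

24.07

Under H₀ each category has probability 1/10, so each expected count is 280/10 = 28.
cat         O        E   (O−E)²/E
0          21       28      1.750
1          35       28      1.750
2          30       28      0.143
3          14       28      7.000
4          29       28      0.036
5          30       28      0.143
6          25       28      0.321
7          33       28      0.893
8          19       28      2.893
9          44       28      9.143
Sum = 24.07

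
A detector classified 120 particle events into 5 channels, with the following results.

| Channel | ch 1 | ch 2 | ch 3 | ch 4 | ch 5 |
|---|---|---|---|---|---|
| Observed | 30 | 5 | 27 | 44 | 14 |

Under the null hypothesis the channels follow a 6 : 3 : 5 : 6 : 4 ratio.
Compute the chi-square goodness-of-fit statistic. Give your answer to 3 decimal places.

Ratio total = 24. Expected counts: 120×6/24 = 30, 120×3/24 = 15, 120×5/24 = 25, 120×6/24 = 30, 120×4/24 = 20.
χ² = (30−30)²/30 + (5−15)²/15 + (27−25)²/25 + (44−30)²/30 + (14−20)²/20
   = 0.0000 + 6.6667 + 0.1600 + 6.5333 + 1.8000
Sum = 15.160

15.160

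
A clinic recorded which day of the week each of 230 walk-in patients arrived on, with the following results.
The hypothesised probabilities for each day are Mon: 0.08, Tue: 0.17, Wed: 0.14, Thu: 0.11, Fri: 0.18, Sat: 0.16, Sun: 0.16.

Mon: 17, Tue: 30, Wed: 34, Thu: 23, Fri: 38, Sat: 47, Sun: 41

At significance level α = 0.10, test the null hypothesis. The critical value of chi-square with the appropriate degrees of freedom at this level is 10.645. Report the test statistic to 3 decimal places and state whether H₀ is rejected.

6.120; do not reject

Expected counts E_i = n·p_i: 230×0.08 = 18.4, 230×0.17 = 39.1, 230×0.14 = 32.2, 230×0.11 = 25.3, 230×0.18 = 41.4, 230×0.16 = 36.8, 230×0.16 = 36.8.
χ² = (17−18.4)²/18.4 + (30−39.1)²/39.1 + (34−32.2)²/32.2 + (23−25.3)²/25.3 + (38−41.4)²/41.4 + (47−36.8)²/36.8 + (41−36.8)²/36.8
   = 0.1065 + 2.1179 + 0.1006 + 0.2091 + 0.2792 + 2.8272 + 0.4793
Sum = 6.120
df = 6. Since 6.120 < 10.645, we do not reject H₀.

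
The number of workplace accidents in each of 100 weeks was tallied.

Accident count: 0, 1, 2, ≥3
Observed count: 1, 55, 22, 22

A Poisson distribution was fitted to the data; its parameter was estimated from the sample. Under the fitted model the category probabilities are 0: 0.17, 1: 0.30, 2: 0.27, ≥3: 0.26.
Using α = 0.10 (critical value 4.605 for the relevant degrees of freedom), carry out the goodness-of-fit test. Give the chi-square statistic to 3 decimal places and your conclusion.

37.433; reject

Expected counts E_i = n·p_i: 100×0.17 = 17, 100×0.30 = 30, 100×0.27 = 27, 100×0.26 = 26.
χ² = (1−17)²/17 + (55−30)²/30 + (22−27)²/27 + (22−26)²/26
   = 15.0588 + 20.8333 + 0.9259 + 0.6154
Sum = 37.433
df = 2. Since 37.433 > 4.605, we reject H₀.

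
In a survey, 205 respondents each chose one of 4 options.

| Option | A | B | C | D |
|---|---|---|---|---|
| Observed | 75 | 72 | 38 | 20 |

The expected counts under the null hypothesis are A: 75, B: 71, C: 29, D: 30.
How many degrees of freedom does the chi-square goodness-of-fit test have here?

3

There are k = 4 categories and no parameters were estimated from the data, so df = 4 − 1 = 3.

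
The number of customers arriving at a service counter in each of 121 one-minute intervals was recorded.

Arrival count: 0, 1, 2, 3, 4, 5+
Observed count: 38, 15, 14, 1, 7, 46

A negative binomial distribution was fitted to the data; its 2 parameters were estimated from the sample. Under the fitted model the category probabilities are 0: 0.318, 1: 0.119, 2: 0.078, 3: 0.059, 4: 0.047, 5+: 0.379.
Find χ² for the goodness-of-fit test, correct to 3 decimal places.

7.819

Expected counts E_i = n·p_i: 121×0.318 = 38.478, 121×0.119 = 14.399, 121×0.078 = 9.438, 121×0.059 = 7.139, 121×0.047 = 5.687, 121×0.379 = 45.859.
cat         O        E   (O−E)²/E
0          38   38.478     0.0059
1          15   14.399     0.0251
2          14    9.438     2.2051
3           1    7.139     5.2791
4           7    5.687     0.3031
5+         46   45.859     0.0004
Sum = 7.819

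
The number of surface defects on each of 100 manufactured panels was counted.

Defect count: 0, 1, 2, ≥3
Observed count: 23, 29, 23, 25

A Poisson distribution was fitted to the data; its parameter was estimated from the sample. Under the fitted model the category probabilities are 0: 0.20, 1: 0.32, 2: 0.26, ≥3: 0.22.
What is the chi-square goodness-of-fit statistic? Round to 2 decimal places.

1.49

Expected counts E_i = n·p_i: 100×0.20 = 20, 100×0.32 = 32, 100×0.26 = 26, 100×0.22 = 22.
cat         O        E   (O−E)²/E
0          23       20      0.450
1          29       32      0.281
2          23       26      0.346
≥3         25       22      0.409
Sum = 1.49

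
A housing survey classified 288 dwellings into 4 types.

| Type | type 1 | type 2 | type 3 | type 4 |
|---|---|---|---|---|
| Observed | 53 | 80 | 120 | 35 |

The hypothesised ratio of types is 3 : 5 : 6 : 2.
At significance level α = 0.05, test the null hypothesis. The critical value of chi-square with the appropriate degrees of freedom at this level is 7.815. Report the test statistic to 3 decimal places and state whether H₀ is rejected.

Ratio total = 16. Expected counts: 288×3/16 = 54, 288×5/16 = 90, 288×6/16 = 108, 288×2/16 = 36.
cat         O        E   (O−E)²/E
type 1     53       54     0.0185
type 2     80       90     1.1111
type 3    120      108     1.3333
type 4     35       36     0.0278
Sum = 2.491
df = 3. Since 2.491 < 7.815, we do not reject H₀.

2.491; do not reject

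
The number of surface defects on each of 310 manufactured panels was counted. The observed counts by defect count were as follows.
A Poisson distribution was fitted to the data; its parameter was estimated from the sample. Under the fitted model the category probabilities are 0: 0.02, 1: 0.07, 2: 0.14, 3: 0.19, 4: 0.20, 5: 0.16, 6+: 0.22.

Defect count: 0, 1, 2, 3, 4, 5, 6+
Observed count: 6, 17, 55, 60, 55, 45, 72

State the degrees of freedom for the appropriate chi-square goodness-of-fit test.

There are k = 7 categories and 1 parameter estimated from the data, so df = 7 − 1 − 1 = 5.

5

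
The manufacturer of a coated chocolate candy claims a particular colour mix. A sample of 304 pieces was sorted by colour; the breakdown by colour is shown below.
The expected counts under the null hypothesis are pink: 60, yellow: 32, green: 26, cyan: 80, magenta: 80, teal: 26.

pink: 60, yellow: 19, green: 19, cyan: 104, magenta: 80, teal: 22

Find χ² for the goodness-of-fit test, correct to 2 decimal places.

14.98

χ² = (60−60)²/60 + (19−32)²/32 + (19−26)²/26 + (104−80)²/80 + (80−80)²/80 + (22−26)²/26
   = 0.000 + 5.281 + 1.885 + 7.200 + 0.000 + 0.615
Sum = 14.98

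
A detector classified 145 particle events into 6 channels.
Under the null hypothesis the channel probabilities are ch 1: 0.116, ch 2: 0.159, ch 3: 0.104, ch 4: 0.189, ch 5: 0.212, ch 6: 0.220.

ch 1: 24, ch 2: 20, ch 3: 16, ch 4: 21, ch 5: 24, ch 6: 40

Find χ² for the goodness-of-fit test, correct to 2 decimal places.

8.56

Expected counts E_i = n·p_i: 145×0.116 = 16.82, 145×0.159 = 23.055, 145×0.104 = 15.08, 145×0.189 = 27.405, 145×0.212 = 30.74, 145×0.220 = 31.9.
ch 1: (24 − 16.82)²/16.82 = 51.5524/16.82 = 3.065
ch 2: (20 − 23.055)²/23.055 = 9.333025/23.055 = 0.405
ch 3: (16 − 15.08)²/15.08 = 0.8464/15.08 = 0.056
ch 4: (21 − 27.405)²/27.405 = 41.024025/27.405 = 1.497
ch 5: (24 − 30.74)²/30.74 = 45.4276/30.74 = 1.478
ch 6: (40 − 31.9)²/31.9 = 65.61/31.9 = 2.057
Sum = 8.56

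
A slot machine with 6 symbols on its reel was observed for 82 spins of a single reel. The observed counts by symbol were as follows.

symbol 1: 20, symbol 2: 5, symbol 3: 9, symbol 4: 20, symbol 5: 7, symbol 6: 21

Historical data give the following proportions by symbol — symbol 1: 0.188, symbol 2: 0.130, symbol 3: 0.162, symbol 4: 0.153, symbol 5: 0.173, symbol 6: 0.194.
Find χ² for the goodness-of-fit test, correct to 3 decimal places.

Expected counts E_i = n·p_i: 82×0.188 = 15.416, 82×0.130 = 10.66, 82×0.162 = 13.284, 82×0.153 = 12.546, 82×0.173 = 14.186, 82×0.194 = 15.908.
symbol 1: (20 − 15.416)²/15.416 = 21.013056/15.416 = 1.3631
symbol 2: (5 − 10.66)²/10.66 = 32.0356/10.66 = 3.0052
symbol 3: (9 − 13.284)²/13.284 = 18.352656/13.284 = 1.3816
symbol 4: (20 − 12.546)²/12.546 = 55.562116/12.546 = 4.4287
symbol 5: (7 − 14.186)²/14.186 = 51.638596/14.186 = 3.6401
symbol 6: (21 − 15.908)²/15.908 = 25.928464/15.908 = 1.6299
Sum = 15.449

15.449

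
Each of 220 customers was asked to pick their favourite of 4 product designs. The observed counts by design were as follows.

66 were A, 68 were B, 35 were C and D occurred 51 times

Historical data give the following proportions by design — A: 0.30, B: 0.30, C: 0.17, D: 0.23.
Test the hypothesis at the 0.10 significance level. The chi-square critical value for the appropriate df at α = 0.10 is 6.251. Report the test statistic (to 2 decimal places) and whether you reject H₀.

Expected counts E_i = n·p_i: 220×0.30 = 66, 220×0.30 = 66, 220×0.17 = 37.4, 220×0.23 = 50.6.
χ² = (66−66)²/66 + (68−66)²/66 + (35−37.4)²/37.4 + (51−50.6)²/50.6
   = 0.000 + 0.061 + 0.154 + 0.003
Sum = 0.22
df = 3. Since 0.22 < 6.251, we do not reject H₀.

0.22; do not reject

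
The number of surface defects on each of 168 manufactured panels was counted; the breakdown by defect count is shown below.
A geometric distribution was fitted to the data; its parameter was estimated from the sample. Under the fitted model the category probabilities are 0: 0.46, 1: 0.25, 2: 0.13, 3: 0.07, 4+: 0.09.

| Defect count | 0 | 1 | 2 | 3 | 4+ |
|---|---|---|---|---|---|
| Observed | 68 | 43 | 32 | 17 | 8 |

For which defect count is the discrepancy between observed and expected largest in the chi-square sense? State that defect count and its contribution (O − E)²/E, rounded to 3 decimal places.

2, 4.726

Expected counts E_i = n·p_i: 168×0.46 = 77.28, 168×0.25 = 42, 168×0.13 = 21.84, 168×0.07 = 11.76, 168×0.09 = 15.12.
χ² = (68−77.28)²/77.28 + (43−42)²/42 + (32−21.84)²/21.84 + (17−11.76)²/11.76 + (8−15.12)²/15.12
   = 1.1144 + 0.0238 + 4.7264 + 2.3348 + 3.3528
The largest term is for 2: 4.726.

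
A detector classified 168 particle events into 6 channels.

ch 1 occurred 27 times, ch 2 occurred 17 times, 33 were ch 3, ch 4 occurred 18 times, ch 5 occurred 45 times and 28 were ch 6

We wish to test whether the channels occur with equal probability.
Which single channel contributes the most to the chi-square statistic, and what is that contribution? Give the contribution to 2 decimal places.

ch 5, 10.32

Under H₀ each category has probability 1/6, so each expected count is 168/6 = 28.
cat         O        E   (O−E)²/E
ch 1       27       28      0.036
ch 2       17       28      4.321
ch 3       33       28      0.893
ch 4       18       28      3.571
ch 5       45       28     10.321
ch 6       28       28      0.000
The largest term is for ch 5: 10.32.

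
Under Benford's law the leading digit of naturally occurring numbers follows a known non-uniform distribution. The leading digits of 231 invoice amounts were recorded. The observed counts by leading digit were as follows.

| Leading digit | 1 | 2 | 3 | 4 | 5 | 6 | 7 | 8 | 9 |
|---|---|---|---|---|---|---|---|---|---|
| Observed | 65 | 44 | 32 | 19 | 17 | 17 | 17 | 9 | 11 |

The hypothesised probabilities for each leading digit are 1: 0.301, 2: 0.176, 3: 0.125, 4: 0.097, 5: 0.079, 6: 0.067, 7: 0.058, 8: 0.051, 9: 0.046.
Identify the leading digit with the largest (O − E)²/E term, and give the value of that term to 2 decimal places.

7, 0.97

Expected counts E_i = n·p_i: 231×0.301 = 69.531, 231×0.176 = 40.656, 231×0.125 = 28.875, 231×0.097 = 22.407, 231×0.079 = 18.249, 231×0.067 = 15.477, 231×0.058 = 13.398, 231×0.051 = 11.781, 231×0.046 = 10.626.
1: (65 − 69.531)²/69.531 = 20.529961/69.531 = 0.295
2: (44 − 40.656)²/40.656 = 11.182336/40.656 = 0.275
3: (32 − 28.875)²/28.875 = 9.765625/28.875 = 0.338
4: (19 − 22.407)²/22.407 = 11.607649/22.407 = 0.518
5: (17 − 18.249)²/18.249 = 1.560001/18.249 = 0.085
6: (17 − 15.477)²/15.477 = 2.319529/15.477 = 0.150
7: (17 − 13.398)²/13.398 = 12.974404/13.398 = 0.968
8: (9 − 11.781)²/11.781 = 7.733961/11.781 = 0.656
9: (11 − 10.626)²/10.626 = 0.139876/10.626 = 0.013
The largest term is for 7: 0.97.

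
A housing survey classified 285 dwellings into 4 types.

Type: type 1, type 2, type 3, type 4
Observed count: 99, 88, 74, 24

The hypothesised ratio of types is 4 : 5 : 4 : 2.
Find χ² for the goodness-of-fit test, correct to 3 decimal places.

12.687

Ratio total = 15. Expected counts: 285×4/15 = 76, 285×5/15 = 95, 285×4/15 = 76, 285×2/15 = 38.
cat         O        E   (O−E)²/E
type 1     99       76     6.9605
type 2     88       95     0.5158
type 3     74       76     0.0526
type 4     24       38     5.1579
Sum = 12.687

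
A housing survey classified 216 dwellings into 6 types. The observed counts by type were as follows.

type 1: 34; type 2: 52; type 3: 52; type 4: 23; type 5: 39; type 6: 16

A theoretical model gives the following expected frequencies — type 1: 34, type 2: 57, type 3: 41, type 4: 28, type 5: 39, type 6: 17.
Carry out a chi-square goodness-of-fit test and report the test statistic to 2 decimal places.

type 1: (34 − 34)²/34 = 0/34 = 0.000
type 2: (52 − 57)²/57 = 25/57 = 0.439
type 3: (52 − 41)²/41 = 121/41 = 2.951
type 4: (23 − 28)²/28 = 25/28 = 0.893
type 5: (39 − 39)²/39 = 0/39 = 0.000
type 6: (16 − 17)²/17 = 1/17 = 0.059
Sum = 4.34

4.34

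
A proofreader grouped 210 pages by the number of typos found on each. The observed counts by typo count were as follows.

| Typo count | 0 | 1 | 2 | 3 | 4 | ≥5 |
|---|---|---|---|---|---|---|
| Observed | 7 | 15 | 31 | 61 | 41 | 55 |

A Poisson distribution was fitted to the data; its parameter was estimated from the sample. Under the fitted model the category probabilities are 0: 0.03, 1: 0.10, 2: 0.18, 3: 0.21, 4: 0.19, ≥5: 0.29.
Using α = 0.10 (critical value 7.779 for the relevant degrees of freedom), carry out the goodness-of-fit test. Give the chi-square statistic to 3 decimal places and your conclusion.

Expected counts E_i = n·p_i: 210×0.03 = 6.3, 210×0.10 = 21, 210×0.18 = 37.8, 210×0.21 = 44.1, 210×0.19 = 39.9, 210×0.29 = 60.9.
χ² = (7−6.3)²/6.3 + (15−21)²/21 + (31−37.8)²/37.8 + (61−44.1)²/44.1 + (41−39.9)²/39.9 + (55−60.9)²/60.9
   = 0.0778 + 1.7143 + 1.2233 + 6.4764 + 0.0303 + 0.5716
Sum = 10.094
df = 4. Since 10.094 > 7.779, we reject H₀.

10.094; reject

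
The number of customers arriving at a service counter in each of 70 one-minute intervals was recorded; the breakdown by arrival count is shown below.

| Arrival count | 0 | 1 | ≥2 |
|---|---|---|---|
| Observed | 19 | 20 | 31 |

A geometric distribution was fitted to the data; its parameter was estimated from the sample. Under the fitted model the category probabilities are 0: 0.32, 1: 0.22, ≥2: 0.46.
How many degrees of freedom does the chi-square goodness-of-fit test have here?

1

There are k = 3 categories and 1 parameter estimated from the data, so df = 3 − 1 − 1 = 1.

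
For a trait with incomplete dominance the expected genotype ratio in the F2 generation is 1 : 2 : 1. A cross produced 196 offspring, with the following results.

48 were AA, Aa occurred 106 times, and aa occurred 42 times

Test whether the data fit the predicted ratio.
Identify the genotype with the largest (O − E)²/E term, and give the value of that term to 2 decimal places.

aa, 1.00

Ratio total = 4. Expected counts: 196×1/4 = 49, 196×2/4 = 98, 196×1/4 = 49.
AA: (48 − 49)²/49 = 1/49 = 0.020
Aa: (106 − 98)²/98 = 64/98 = 0.653
aa: (42 − 49)²/49 = 49/49 = 1.000
The largest term is for aa: 1.00.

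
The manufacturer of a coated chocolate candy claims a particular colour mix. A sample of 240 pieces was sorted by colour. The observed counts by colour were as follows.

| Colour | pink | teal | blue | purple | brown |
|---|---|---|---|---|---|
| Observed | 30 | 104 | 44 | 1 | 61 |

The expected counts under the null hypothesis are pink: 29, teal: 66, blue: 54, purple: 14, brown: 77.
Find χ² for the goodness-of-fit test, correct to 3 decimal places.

pink: (30 − 29)²/29 = 1/29 = 0.0345
teal: (104 − 66)²/66 = 1444/66 = 21.8788
blue: (44 − 54)²/54 = 100/54 = 1.8519
purple: (1 − 14)²/14 = 169/14 = 12.0714
brown: (61 − 77)²/77 = 256/77 = 3.3247
Sum = 39.161

39.161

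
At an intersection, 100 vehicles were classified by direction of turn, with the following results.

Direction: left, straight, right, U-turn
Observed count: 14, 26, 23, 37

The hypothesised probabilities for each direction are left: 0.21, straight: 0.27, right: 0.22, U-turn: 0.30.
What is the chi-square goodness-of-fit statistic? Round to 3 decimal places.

4.049

Expected counts E_i = n·p_i: 100×0.21 = 21, 100×0.27 = 27, 100×0.22 = 22, 100×0.30 = 30.
left: (14 − 21)²/21 = 49/21 = 2.3333
straight: (26 − 27)²/27 = 1/27 = 0.0370
right: (23 − 22)²/22 = 1/22 = 0.0455
U-turn: (37 − 30)²/30 = 49/30 = 1.6333
Sum = 4.049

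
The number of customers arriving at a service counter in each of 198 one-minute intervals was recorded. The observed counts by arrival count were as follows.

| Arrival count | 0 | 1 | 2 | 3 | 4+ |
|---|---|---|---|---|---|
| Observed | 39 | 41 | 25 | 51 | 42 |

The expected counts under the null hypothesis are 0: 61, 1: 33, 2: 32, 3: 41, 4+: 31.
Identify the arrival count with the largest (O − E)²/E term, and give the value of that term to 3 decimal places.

χ² = (39−61)²/61 + (41−33)²/33 + (25−32)²/32 + (51−41)²/41 + (42−31)²/31
   = 7.9344 + 1.9394 + 1.5313 + 2.4390 + 3.9032
The largest term is for 0: 7.934.

0, 7.934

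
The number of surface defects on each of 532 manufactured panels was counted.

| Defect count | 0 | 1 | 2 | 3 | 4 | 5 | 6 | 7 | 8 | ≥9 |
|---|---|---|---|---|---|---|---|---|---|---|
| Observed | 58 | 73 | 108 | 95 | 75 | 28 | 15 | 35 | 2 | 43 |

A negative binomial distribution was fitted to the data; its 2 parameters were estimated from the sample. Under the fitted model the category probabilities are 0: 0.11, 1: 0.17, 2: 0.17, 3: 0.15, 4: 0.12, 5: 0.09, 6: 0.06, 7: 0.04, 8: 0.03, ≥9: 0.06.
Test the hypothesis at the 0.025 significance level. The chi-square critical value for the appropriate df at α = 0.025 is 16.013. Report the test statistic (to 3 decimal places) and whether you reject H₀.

Expected counts E_i = n·p_i: 532×0.11 = 58.52, 532×0.17 = 90.44, 532×0.17 = 90.44, 532×0.15 = 79.8, 532×0.12 = 63.84, 532×0.09 = 47.88, 532×0.06 = 31.92, 532×0.04 = 21.28, 532×0.03 = 15.96, 532×0.06 = 31.92.
0: (58 − 58.52)²/58.52 = 0.2704/58.52 = 0.0046
1: (73 − 90.44)²/90.44 = 304.1536/90.44 = 3.3630
2: (108 − 90.44)²/90.44 = 308.3536/90.44 = 3.4095
3: (95 − 79.8)²/79.8 = 231.04/79.8 = 2.8952
4: (75 − 63.84)²/63.84 = 124.5456/63.84 = 1.9509
5: (28 − 47.88)²/47.88 = 395.2144/47.88 = 8.2543
6: (15 − 31.92)²/31.92 = 286.2864/31.92 = 8.9689
7: (35 − 21.28)²/21.28 = 188.2384/21.28 = 8.8458
8: (2 − 15.96)²/15.96 = 194.8816/15.96 = 12.2106
≥9: (43 − 31.92)²/31.92 = 122.7664/31.92 = 3.8461
Sum = 53.749
df = 7. Since 53.749 > 16.013, we reject H₀.

53.749; reject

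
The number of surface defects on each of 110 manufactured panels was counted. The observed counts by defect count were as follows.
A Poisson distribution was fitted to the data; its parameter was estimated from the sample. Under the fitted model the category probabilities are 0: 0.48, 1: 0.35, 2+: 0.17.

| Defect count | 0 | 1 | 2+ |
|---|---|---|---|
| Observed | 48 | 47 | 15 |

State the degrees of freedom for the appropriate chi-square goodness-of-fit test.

1

There are k = 3 categories and 1 parameter estimated from the data, so df = 3 − 1 − 1 = 1.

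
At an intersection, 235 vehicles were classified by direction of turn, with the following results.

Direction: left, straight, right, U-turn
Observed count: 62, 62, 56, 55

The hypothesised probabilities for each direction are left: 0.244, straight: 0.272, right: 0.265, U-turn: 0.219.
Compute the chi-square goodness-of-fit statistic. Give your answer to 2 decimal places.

1.31

Expected counts E_i = n·p_i: 235×0.244 = 57.34, 235×0.272 = 63.92, 235×0.265 = 62.275, 235×0.219 = 51.465.
χ² = (62−57.34)²/57.34 + (62−63.92)²/63.92 + (56−62.275)²/62.275 + (55−51.465)²/51.465
   = 0.379 + 0.058 + 0.632 + 0.243
Sum = 1.31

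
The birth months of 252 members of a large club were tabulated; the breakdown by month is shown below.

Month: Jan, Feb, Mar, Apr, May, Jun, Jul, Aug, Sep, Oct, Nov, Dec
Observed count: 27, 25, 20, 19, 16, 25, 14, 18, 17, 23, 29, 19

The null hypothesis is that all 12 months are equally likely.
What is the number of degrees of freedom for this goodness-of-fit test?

There are k = 12 categories and no parameters were estimated from the data, so df = 12 − 1 = 11.

11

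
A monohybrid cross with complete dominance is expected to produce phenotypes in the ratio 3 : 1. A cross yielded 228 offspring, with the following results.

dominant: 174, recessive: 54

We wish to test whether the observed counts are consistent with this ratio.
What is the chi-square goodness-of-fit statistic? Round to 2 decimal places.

0.21

Ratio total = 4. Expected counts: 228×3/4 = 171, 228×1/4 = 57.
cat            O        E   (O−E)²/E
dominant     174      171      0.053
recessive     54       57      0.158
Sum = 0.21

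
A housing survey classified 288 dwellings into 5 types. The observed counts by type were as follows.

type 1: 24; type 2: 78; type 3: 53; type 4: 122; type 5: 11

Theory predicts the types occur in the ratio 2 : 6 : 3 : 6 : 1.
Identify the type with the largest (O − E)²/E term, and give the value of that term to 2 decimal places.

type 4, 7.04

Ratio total = 18. Expected counts: 288×2/18 = 32, 288×6/18 = 96, 288×3/18 = 48, 288×6/18 = 96, 288×1/18 = 16.
χ² = (24−32)²/32 + (78−96)²/96 + (53−48)²/48 + (122−96)²/96 + (11−16)²/16
   = 2.000 + 3.375 + 0.521 + 7.042 + 1.563
The largest term is for type 4: 7.04.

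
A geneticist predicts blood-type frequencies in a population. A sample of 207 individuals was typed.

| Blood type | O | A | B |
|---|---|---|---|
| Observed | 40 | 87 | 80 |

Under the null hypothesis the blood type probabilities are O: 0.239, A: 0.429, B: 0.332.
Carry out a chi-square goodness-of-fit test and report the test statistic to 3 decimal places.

Expected counts E_i = n·p_i: 207×0.239 = 49.473, 207×0.429 = 88.803, 207×0.332 = 68.724.
cat         O        E   (O−E)²/E
O          40   49.473     1.8139
A          87   88.803     0.0366
B          80   68.724     1.8501
Sum = 3.701

3.701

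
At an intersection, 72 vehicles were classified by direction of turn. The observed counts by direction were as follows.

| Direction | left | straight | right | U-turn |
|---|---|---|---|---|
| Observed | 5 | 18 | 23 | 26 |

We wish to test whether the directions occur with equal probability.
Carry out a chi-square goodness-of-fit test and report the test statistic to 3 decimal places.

Under H₀ each category has probability 1/4, so each expected count is 72/4 = 18.
cat           O        E   (O−E)²/E
left          5       18     9.3889
straight     18       18     0.0000
right        23       18     1.3889
U-turn       26       18     3.5556
Sum = 14.333

14.333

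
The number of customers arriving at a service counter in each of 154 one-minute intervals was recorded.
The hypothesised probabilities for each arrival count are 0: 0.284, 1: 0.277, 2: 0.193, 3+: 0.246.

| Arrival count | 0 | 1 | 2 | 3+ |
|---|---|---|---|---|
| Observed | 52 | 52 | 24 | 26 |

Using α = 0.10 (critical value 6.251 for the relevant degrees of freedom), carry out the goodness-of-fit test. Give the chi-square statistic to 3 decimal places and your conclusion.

8.437; reject

Expected counts E_i = n·p_i: 154×0.284 = 43.736, 154×0.277 = 42.658, 154×0.193 = 29.722, 154×0.246 = 37.884.
0: (52 − 43.736)²/43.736 = 68.293696/43.736 = 1.5615
1: (52 − 42.658)²/42.658 = 87.272964/42.658 = 2.0459
2: (24 − 29.722)²/29.722 = 32.741284/29.722 = 1.1016
3+: (26 − 37.884)²/37.884 = 141.229456/37.884 = 3.7279
Sum = 8.437
df = 3. Since 8.437 > 6.251, we reject H₀.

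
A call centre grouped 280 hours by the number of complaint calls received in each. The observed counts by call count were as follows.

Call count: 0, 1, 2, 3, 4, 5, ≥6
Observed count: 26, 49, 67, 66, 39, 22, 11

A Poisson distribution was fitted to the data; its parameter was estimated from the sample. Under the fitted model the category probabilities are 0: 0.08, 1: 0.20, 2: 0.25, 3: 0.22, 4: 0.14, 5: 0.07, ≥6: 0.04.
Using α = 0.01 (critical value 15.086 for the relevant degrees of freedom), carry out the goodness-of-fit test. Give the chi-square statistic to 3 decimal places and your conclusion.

Expected counts E_i = n·p_i: 280×0.08 = 22.4, 280×0.20 = 56, 280×0.25 = 70, 280×0.22 = 61.6, 280×0.14 = 39.2, 280×0.07 = 19.6, 280×0.04 = 11.2.
cat         O        E   (O−E)²/E
0          26     22.4     0.5786
1          49       56     0.8750
2          67       70     0.1286
3          66     61.6     0.3143
4          39     39.2     0.0010
5          22     19.6     0.2939
≥6         11     11.2     0.0036
Sum = 2.195
df = 5. Since 2.195 < 15.086, we do not reject H₀.

2.195; do not reject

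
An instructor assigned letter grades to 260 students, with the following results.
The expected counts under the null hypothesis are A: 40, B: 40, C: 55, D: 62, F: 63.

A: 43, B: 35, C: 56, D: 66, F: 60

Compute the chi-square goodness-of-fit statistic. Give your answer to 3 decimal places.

1.269

cat         O        E   (O−E)²/E
A          43       40     0.2250
B          35       40     0.6250
C          56       55     0.0182
D          66       62     0.2581
F          60       63     0.1429
Sum = 1.269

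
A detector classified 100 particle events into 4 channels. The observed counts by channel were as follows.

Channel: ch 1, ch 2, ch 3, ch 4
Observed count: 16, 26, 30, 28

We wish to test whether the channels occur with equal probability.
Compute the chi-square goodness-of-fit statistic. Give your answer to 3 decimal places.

4.640

Expected count for each of the 4 categories: 100/4 = 25.
cat         O        E   (O−E)²/E
ch 1       16       25     3.2400
ch 2       26       25     0.0400
ch 3       30       25     1.0000
ch 4       28       25     0.3600
Sum = 4.640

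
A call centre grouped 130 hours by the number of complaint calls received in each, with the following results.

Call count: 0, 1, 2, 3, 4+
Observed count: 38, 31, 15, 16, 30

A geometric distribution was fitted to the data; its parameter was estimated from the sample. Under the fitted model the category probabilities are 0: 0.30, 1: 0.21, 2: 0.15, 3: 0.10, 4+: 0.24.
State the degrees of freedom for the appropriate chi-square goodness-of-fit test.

There are k = 5 categories and 1 parameter estimated from the data, so df = 5 − 1 − 1 = 3.

3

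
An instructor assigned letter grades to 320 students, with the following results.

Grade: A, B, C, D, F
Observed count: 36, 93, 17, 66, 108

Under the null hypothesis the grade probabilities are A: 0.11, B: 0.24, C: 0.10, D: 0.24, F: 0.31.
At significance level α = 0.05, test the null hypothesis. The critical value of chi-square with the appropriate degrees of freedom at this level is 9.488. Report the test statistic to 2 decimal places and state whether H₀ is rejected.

12.77; reject

Expected counts E_i = n·p_i: 320×0.11 = 35.2, 320×0.24 = 76.8, 320×0.10 = 32, 320×0.24 = 76.8, 320×0.31 = 99.2.
χ² = (36−35.2)²/35.2 + (93−76.8)²/76.8 + (17−32)²/32 + (66−76.8)²/76.8 + (108−99.2)²/99.2
   = 0.018 + 3.417 + 7.031 + 1.519 + 0.781
Sum = 12.77
df = 4. Since 12.77 > 9.488, we reject H₀.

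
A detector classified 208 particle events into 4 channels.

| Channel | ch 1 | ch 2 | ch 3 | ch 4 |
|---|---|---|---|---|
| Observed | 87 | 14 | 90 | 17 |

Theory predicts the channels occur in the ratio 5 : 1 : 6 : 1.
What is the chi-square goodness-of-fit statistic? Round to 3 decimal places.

Ratio total = 13. Expected counts: 208×5/13 = 80, 208×1/13 = 16, 208×6/13 = 96, 208×1/13 = 16.
χ² = (87−80)²/80 + (14−16)²/16 + (90−96)²/96 + (17−16)²/16
   = 0.6125 + 0.2500 + 0.3750 + 0.0625
Sum = 1.300

1.300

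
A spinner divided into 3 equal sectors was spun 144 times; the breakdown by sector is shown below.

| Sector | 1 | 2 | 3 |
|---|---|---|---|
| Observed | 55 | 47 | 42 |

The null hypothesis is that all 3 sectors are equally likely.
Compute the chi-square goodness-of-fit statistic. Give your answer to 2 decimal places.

Under H₀ each category has probability 1/3, so each expected count is 144/3 = 48.
cat         O        E   (O−E)²/E
1          55       48      1.021
2          47       48      0.021
3          42       48      0.750
Sum = 1.79

1.79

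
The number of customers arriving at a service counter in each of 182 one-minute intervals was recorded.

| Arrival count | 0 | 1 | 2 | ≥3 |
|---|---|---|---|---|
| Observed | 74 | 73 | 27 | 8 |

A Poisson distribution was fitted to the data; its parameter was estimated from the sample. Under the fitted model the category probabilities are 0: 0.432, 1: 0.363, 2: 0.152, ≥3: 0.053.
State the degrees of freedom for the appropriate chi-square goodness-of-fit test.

2

There are k = 4 categories and 1 parameter estimated from the data, so df = 4 − 1 − 1 = 2.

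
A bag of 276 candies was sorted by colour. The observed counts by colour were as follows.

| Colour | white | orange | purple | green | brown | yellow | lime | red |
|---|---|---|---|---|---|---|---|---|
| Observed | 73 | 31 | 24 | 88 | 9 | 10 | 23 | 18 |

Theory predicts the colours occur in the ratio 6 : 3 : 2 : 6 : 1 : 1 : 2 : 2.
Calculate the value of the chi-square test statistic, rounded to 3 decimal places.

6.889

Ratio total = 23. Expected counts: 276×6/23 = 72, 276×3/23 = 36, 276×2/23 = 24, 276×6/23 = 72, 276×1/23 = 12, 276×1/23 = 12, 276×2/23 = 24, 276×2/23 = 24.
cat         O        E   (O−E)²/E
white      73       72     0.0139
orange     31       36     0.6944
purple     24       24     0.0000
green      88       72     3.5556
brown       9       12     0.7500
yellow     10       12     0.3333
lime       23       24     0.0417
red        18       24     1.5000
Sum = 6.889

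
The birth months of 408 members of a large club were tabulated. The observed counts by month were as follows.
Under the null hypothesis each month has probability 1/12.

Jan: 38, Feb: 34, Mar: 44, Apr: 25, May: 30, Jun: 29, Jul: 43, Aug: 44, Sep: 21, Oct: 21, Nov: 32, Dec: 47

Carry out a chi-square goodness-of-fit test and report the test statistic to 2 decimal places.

Under H₀ each category has probability 1/12, so each expected count is 408/12 = 34.
χ² = (38−34)²/34 + (34−34)²/34 + (44−34)²/34 + (25−34)²/34 + (30−34)²/34 + (29−34)²/34 + (43−34)²/34 + (44−34)²/34 + (21−34)²/34 + (21−34)²/34 + (32−34)²/34 + (47−34)²/34
   = 0.471 + 0.000 + 2.941 + 2.382 + 0.471 + 0.735 + 2.382 + 2.941 + 4.971 + 4.971 + 0.118 + 4.971
Sum = 27.35

27.35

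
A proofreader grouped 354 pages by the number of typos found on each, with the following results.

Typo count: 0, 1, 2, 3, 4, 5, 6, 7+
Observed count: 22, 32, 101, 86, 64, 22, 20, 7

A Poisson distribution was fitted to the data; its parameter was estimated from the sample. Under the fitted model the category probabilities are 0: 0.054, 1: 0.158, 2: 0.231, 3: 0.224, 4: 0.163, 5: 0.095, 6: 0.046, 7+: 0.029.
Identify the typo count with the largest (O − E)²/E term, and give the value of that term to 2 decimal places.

Expected counts E_i = n·p_i: 354×0.054 = 19.116, 354×0.158 = 55.932, 354×0.231 = 81.774, 354×0.224 = 79.296, 354×0.163 = 57.702, 354×0.095 = 33.63, 354×0.046 = 16.284, 354×0.029 = 10.266.
0: (22 − 19.116)²/19.116 = 8.317456/19.116 = 0.435
1: (32 − 55.932)²/55.932 = 572.740624/55.932 = 10.240
2: (101 − 81.774)²/81.774 = 369.639076/81.774 = 4.520
3: (86 − 79.296)²/79.296 = 44.943616/79.296 = 0.567
4: (64 − 57.702)²/57.702 = 39.664804/57.702 = 0.687
5: (22 − 33.63)²/33.63 = 135.2569/33.63 = 4.022
6: (20 − 16.284)²/16.284 = 13.808656/16.284 = 0.848
7+: (7 − 10.266)²/10.266 = 10.666756/10.266 = 1.039
The largest term is for 1: 10.24.

1, 10.24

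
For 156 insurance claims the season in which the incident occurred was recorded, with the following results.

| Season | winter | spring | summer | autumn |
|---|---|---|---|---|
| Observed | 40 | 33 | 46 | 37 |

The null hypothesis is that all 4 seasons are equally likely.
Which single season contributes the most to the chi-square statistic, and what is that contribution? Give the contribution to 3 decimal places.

summer, 1.256

Expected count for each of the 4 categories: 156/4 = 39.
cat         O        E   (O−E)²/E
winter     40       39     0.0256
spring     33       39     0.9231
summer     46       39     1.2564
autumn     37       39     0.1026
The largest term is for summer: 1.256.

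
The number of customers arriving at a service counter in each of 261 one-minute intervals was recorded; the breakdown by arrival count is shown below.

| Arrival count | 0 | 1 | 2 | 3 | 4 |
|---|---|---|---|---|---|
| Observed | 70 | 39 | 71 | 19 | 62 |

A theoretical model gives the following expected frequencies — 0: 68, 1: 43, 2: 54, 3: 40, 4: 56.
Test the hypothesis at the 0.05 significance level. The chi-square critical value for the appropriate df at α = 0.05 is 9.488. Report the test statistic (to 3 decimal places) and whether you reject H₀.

cat         O        E   (O−E)²/E
0          70       68     0.0588
1          39       43     0.3721
2          71       54     5.3519
3          19       40    11.0250
4          62       56     0.6429
Sum = 17.451
df = 4. Since 17.451 > 9.488, we reject H₀.

17.451; reject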